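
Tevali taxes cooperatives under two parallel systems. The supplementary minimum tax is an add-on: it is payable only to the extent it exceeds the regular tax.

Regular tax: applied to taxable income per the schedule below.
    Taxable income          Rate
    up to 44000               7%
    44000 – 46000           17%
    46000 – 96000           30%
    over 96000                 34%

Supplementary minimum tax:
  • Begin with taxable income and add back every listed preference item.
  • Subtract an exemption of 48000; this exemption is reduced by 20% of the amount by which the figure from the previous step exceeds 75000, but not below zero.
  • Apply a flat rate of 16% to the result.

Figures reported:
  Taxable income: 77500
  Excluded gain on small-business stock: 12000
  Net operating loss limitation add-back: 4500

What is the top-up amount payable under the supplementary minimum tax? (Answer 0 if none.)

Supplementary minimum tax:
  Adjusted income: 77500 + 12000 + 4500 = 94000
  Exemption: 48000 − 20% × (94000 − 75000) = 48000 − 3800 = 44200
  Base: 94000 − 44200 = 49800
  49800 × 16% = 7968

Regular tax:
  44000 × 7% = 3080
  2000 × 17% = 340
  31500 × 30% = 9450
  → 12870

7968 ≤ 12870, so no add-on is due.

0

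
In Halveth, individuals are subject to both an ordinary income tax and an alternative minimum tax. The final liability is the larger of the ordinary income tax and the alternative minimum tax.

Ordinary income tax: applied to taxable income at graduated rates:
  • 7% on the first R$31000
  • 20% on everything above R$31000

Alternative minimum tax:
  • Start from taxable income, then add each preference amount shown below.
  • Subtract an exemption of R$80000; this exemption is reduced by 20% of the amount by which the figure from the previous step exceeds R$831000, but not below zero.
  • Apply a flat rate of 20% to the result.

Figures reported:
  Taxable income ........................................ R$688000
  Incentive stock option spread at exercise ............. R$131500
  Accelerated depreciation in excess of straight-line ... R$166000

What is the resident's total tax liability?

Ordinary income tax:
  R$31000 × 7% = R$2170
  R$657000 × 20% = R$131400
  → R$133570

Alternative minimum tax:
  Adjusted income: R$688000 + R$131500 + R$166000 = R$985500
  Exemption: R$80000 − 20% × (R$985500 − R$831000) = R$80000 − R$30900 = R$49100
  Base: R$985500 − R$49100 = R$936400
  R$936400 × 20% = R$187280

R$187280 > R$133570, so the alternative minimum tax is the binding amount.

R$187280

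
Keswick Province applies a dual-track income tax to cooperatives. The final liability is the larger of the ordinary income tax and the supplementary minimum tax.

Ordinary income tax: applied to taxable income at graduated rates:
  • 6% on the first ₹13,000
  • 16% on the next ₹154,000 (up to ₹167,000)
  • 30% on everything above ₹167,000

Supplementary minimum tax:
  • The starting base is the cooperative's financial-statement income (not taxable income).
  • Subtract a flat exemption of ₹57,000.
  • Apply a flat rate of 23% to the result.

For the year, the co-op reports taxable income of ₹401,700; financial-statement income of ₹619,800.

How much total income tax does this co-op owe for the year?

Ordinary income tax:
  ₹13,000 × 6% = ₹780
  ₹154,000 × 16% = ₹24,640
  ₹234,700 × 30% = ₹70,410
  → ₹95,830

Supplementary minimum tax:
  Base (financial-statement income): ₹619,800
  Less exemption ₹57,000 → base ₹562,800
  ₹562,800 × 23% = ₹129,444

₹129,444 > ₹95,830, so the supplementary minimum tax is the binding amount.

₹129,444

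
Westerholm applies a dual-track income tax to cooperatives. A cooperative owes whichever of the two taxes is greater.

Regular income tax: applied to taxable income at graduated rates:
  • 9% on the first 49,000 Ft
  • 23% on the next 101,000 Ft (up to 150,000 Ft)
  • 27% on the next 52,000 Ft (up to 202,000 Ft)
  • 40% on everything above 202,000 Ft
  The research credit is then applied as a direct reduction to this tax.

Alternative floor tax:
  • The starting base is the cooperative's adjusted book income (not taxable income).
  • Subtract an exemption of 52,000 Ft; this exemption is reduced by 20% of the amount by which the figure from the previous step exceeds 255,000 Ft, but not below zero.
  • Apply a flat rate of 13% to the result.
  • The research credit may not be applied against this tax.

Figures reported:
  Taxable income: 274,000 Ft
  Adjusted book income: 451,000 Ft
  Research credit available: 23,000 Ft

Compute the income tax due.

Alternative floor tax:
  Base (adjusted book income): 451,000 Ft
  Exemption: 52,000 Ft − 20% × (451,000 Ft − 255,000 Ft) = 52,000 Ft − 39,200 Ft = 12,800 Ft
  Base: 451,000 Ft − 12,800 Ft = 438,200 Ft
  438,200 Ft × 13% = 56,966 Ft

Regular income tax:
  49,000 Ft × 9% = 4,410 Ft
  101,000 Ft × 23% = 23,230 Ft
  52,000 Ft × 27% = 14,040 Ft
  72,000 Ft × 40% = 28,800 Ft
  → 70,480 Ft
  Less research credit 23,000 Ft → 47,480 Ft

56,966 Ft > 47,480 Ft, so the alternative floor tax is the binding amount.

56,966 Ft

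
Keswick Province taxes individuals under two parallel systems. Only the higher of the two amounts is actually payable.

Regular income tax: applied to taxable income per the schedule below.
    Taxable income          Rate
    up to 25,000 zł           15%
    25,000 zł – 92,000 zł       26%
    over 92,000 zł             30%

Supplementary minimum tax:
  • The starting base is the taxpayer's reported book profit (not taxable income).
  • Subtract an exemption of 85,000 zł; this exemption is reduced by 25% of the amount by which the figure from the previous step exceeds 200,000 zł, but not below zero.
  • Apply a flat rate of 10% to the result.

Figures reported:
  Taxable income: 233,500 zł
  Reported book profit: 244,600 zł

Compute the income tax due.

Supplementary minimum tax:
  Base (reported book profit): 244,600 zł
  Exemption: 85,000 zł − 25% × (244,600 zł − 200,000 zł) = 85,000 zł − 11,150 zł = 73,850 zł
  Base: 244,600 zł − 73,850 zł = 170,750 zł
  170,750 zł × 10% = 17,075 zł

Regular income tax:
  25,000 zł × 15% = 3,750 zł
  67,000 zł × 26% = 17,420 zł
  141,500 zł × 30% = 42,450 zł
  → 63,620 zł

63,620 zł > 17,075 zł, so the regular income tax governs.

63,620 zł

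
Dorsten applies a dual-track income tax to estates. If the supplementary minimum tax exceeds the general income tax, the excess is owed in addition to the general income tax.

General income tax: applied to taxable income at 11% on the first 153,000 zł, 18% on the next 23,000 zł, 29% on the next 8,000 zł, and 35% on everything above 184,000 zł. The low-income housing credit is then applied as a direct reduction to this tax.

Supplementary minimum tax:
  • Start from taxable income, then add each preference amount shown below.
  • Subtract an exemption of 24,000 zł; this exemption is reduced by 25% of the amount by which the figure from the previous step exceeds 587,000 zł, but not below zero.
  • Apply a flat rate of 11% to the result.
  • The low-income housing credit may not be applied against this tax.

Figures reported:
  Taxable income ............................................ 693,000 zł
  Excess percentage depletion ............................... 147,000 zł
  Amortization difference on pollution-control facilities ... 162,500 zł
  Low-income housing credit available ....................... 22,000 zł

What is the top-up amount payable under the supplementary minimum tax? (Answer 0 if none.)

General income tax:
  153,000 zł × 11% = 16,830 zł
  23,000 zł × 18% = 4,140 zł
  8,000 zł × 29% = 2,320 zł
  509,000 zł × 35% = 178,150 zł
  → 201,440 zł
  Less low-income housing credit 22,000 zł → 179,440 zł

Supplementary minimum tax:
  Adjusted income: 693,000 zł + 147,000 zł + 162,500 zł = 1,002,500 zł
  Exemption: 25% × (1,002,500 zł − 587,000 zł) = 103,875 zł ≥ 24,000 zł, so the exemption is fully phased out
  Base: 1,002,500 zł − 0 zł = 1,002,500 zł
  1,002,500 zł × 11% = 110,275 zł

110,275 zł ≤ 179,440 zł, so no add-on is due.

0 zł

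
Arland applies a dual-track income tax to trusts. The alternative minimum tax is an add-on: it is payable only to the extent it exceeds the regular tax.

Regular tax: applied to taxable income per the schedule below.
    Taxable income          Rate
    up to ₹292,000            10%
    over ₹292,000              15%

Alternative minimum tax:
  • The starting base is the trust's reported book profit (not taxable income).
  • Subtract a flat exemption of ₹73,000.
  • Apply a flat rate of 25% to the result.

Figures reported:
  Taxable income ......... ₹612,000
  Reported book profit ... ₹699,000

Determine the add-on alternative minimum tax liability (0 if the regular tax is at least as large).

₹79,300

Regular tax:
  ₹292,000 × 10% = ₹29,200
  ₹320,000 × 15% = ₹48,000
  → ₹77,200

Alternative minimum tax:
  Base (reported book profit): ₹699,000
  Less exemption ₹73,000 → base ₹626,000
  ₹626,000 × 25% = ₹156,500

Excess of alternative minimum tax over regular tax: ₹156,500 − ₹77,200 = ₹79,300.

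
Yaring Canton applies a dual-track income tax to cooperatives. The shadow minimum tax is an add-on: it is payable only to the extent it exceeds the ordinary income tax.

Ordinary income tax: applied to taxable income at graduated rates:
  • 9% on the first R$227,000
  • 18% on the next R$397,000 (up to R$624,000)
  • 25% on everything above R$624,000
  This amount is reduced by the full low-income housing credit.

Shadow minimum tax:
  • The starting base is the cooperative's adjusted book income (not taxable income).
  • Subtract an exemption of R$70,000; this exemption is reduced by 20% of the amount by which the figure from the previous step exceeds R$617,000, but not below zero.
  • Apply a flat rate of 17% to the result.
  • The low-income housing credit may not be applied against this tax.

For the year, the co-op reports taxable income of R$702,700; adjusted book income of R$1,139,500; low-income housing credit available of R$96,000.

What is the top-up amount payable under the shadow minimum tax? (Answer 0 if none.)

R$178,150

Shadow minimum tax:
  Base (adjusted book income): R$1,139,500
  Exemption: 20% × (R$1,139,500 − R$617,000) = R$104,500 ≥ R$70,000, so the exemption is fully phased out
  Base: R$1,139,500 − R$0 = R$1,139,500
  R$1,139,500 × 17% = R$193,715

Ordinary income tax:
  R$227,000 × 9% = R$20,430
  R$397,000 × 18% = R$71,460
  R$78,700 × 25% = R$19,675
  → R$111,565
  Less low-income housing credit R$96,000 → R$15,565

Excess of shadow minimum tax over ordinary income tax: R$193,715 − R$15,565 = R$178,150.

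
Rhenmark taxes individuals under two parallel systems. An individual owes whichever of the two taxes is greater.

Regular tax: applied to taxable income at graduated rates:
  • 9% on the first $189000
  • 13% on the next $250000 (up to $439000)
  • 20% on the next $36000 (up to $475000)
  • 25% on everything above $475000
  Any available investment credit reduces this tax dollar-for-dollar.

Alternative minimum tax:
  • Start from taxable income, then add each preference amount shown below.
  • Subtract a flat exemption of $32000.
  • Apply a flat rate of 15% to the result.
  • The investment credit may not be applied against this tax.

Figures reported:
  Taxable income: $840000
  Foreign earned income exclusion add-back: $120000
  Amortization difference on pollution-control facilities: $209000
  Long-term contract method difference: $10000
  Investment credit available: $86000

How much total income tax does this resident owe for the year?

Alternative minimum tax:
  Adjusted income: $840000 + $120000 + $209000 + $10000 = $1179000
  Less exemption $32000 → base $1147000
  $1147000 × 15% = $172050

Regular tax:
  $189000 × 9% = $17010
  $250000 × 13% = $32500
  $36000 × 20% = $7200
  $365000 × 25% = $91250
  → $147960
  Less investment credit $86000 → $61960

$172050 > $61960, so the alternative minimum tax is the binding amount.

$172050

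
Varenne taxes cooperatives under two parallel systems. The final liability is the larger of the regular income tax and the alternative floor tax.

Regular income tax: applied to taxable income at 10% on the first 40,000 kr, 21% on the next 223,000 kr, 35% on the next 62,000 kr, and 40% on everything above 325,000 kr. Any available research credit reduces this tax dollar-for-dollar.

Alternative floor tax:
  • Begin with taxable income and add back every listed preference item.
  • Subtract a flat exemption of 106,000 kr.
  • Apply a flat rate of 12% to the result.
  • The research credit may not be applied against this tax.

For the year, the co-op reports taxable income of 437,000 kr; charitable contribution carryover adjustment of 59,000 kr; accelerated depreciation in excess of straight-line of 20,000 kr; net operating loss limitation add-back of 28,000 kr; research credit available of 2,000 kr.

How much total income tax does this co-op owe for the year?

115,330 kr

Alternative floor tax:
  Adjusted income: 437,000 kr + 59,000 kr + 20,000 kr + 28,000 kr = 544,000 kr
  Less exemption 106,000 kr → base 438,000 kr
  438,000 kr × 12% = 52,560 kr

Regular income tax:
  40,000 kr × 10% = 4,000 kr
  223,000 kr × 21% = 46,830 kr
  62,000 kr × 35% = 21,700 kr
  112,000 kr × 40% = 44,800 kr
  → 117,330 kr
  Less research credit 2,000 kr → 115,330 kr

115,330 kr > 52,560 kr, so the regular income tax governs.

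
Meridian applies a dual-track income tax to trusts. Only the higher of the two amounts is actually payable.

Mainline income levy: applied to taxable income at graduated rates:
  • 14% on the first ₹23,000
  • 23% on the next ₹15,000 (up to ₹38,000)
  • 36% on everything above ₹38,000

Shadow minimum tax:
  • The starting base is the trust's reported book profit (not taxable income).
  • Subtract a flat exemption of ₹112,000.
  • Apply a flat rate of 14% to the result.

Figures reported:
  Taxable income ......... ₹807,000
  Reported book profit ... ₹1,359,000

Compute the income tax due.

₹283,510

Shadow minimum tax:
  Base (reported book profit): ₹1,359,000
  Less exemption ₹112,000 → base ₹1,247,000
  ₹1,247,000 × 14% = ₹174,580

Mainline income levy:
  ₹23,000 × 14% = ₹3,220
  ₹15,000 × 23% = ₹3,450
  ₹769,000 × 36% = ₹276,840
  → ₹283,510

₹283,510 > ₹174,580, so the mainline income levy governs.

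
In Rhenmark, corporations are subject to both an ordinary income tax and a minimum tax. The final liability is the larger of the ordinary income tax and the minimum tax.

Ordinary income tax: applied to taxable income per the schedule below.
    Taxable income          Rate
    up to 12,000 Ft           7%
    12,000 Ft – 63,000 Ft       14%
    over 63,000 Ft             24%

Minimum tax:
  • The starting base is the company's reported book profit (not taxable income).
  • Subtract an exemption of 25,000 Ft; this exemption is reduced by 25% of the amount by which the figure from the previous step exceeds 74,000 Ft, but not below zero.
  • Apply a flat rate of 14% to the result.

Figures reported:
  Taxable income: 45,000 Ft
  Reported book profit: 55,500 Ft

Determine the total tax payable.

Minimum tax:
  Base (reported book profit): 55,500 Ft
  Exemption: 55,500 Ft ≤ 74,000 Ft, so full 25,000 Ft applies
  Base: 55,500 Ft − 25,000 Ft = 30,500 Ft
  30,500 Ft × 14% = 4,270 Ft

Ordinary income tax:
  12,000 Ft × 7% = 840 Ft
  33,000 Ft × 14% = 4,620 Ft
  → 5,460 Ft

5,460 Ft > 4,270 Ft, so the ordinary income tax governs.

5,460 Ft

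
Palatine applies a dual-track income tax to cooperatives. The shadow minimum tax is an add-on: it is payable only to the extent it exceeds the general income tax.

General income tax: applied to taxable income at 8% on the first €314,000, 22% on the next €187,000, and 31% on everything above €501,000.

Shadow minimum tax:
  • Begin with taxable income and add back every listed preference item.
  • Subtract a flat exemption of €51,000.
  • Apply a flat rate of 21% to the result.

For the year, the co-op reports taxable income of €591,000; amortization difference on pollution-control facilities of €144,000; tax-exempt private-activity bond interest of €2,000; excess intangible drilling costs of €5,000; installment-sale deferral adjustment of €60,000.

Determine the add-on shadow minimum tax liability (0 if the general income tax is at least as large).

Shadow minimum tax:
  Adjusted income: €591,000 + €144,000 + €2,000 + €5,000 + €60,000 = €802,000
  Less exemption €51,000 → base €751,000
  €751,000 × 21% = €157,710

General income tax:
  €314,000 × 8% = €25,120
  €187,000 × 22% = €41,140
  €90,000 × 31% = €27,900
  → €94,160

Excess of shadow minimum tax over general income tax: €157,710 − €94,160 = €63,550.

€63,550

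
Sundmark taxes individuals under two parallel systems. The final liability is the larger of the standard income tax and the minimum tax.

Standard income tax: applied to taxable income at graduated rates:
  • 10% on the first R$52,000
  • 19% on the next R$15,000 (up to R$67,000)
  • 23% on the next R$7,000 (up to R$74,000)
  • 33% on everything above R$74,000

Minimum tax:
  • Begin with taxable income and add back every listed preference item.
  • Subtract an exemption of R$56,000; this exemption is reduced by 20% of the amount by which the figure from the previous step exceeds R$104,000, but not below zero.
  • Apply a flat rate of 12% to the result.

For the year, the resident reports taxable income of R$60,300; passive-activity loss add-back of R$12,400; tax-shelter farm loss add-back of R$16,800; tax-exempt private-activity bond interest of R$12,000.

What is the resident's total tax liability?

Minimum tax:
  Adjusted income: R$60,300 + R$12,400 + R$16,800 + R$12,000 = R$101,500
  Exemption: R$101,500 ≤ R$104,000, so full R$56,000 applies
  Base: R$101,500 − R$56,000 = R$45,500
  R$45,500 × 12% = R$5,460

Standard income tax:
  R$52,000 × 10% = R$5,200
  R$8,300 × 19% = R$1,577
  → R$6,777

R$6,777 > R$5,460, so the standard income tax governs.

R$6,777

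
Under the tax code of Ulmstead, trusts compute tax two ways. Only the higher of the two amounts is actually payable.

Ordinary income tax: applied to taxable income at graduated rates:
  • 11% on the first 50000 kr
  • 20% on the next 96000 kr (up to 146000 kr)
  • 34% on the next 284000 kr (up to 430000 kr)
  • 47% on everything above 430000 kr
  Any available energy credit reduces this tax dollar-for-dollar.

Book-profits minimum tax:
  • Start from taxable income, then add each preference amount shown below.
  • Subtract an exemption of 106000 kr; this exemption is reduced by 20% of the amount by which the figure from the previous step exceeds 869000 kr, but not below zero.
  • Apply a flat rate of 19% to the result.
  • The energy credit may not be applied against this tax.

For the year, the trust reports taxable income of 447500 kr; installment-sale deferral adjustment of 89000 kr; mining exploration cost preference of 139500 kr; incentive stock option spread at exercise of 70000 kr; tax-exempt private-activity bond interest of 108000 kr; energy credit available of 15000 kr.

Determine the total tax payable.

Ordinary income tax:
  50000 kr × 11% = 5500 kr
  96000 kr × 20% = 19200 kr
  284000 kr × 34% = 96560 kr
  17500 kr × 47% = 8225 kr
  → 129485 kr
  Less energy credit 15000 kr → 114485 kr

Book-profits minimum tax:
  Adjusted income: 447500 kr + 89000 kr + 139500 kr + 70000 kr + 108000 kr = 854000 kr
  Exemption: 854000 kr ≤ 869000 kr, so full 106000 kr applies
  Base: 854000 kr − 106000 kr = 748000 kr
  748000 kr × 19% = 142120 kr

142120 kr > 114485 kr, so the book-profits minimum tax is the binding amount.

142120 kr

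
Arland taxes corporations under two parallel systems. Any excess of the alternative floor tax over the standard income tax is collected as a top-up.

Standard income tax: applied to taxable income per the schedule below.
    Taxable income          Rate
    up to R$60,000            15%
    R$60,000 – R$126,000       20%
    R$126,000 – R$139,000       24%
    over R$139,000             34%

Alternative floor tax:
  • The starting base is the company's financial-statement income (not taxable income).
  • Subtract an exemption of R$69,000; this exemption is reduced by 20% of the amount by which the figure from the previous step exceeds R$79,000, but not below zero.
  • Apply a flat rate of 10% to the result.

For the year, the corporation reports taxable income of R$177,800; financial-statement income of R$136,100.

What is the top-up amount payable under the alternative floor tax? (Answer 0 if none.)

R$0

Alternative floor tax:
  Base (financial-statement income): R$136,100
  Exemption: R$69,000 − 20% × (R$136,100 − R$79,000) = R$69,000 − R$11,420 = R$57,580
  Base: R$136,100 − R$57,580 = R$78,520
  R$78,520 × 10% = R$7,852

Standard income tax:
  R$60,000 × 15% = R$9,000
  R$66,000 × 20% = R$13,200
  R$13,000 × 24% = R$3,120
  R$38,800 × 34% = R$13,192
  → R$38,512

R$7,852 ≤ R$38,512, so no add-on is due.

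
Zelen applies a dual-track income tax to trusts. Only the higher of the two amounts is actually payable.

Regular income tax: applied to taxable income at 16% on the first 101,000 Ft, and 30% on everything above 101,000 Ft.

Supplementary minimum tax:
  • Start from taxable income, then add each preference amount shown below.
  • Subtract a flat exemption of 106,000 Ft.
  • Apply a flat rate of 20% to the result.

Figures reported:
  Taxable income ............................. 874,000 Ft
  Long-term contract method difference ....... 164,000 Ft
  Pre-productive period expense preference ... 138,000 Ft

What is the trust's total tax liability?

248,060 Ft

Supplementary minimum tax:
  Adjusted income: 874,000 Ft + 164,000 Ft + 138,000 Ft = 1,176,000 Ft
  Less exemption 106,000 Ft → base 1,070,000 Ft
  1,070,000 Ft × 20% = 214,000 Ft

Regular income tax:
  101,000 Ft × 16% = 16,160 Ft
  773,000 Ft × 30% = 231,900 Ft
  → 248,060 Ft

248,060 Ft > 214,000 Ft, so the regular income tax governs.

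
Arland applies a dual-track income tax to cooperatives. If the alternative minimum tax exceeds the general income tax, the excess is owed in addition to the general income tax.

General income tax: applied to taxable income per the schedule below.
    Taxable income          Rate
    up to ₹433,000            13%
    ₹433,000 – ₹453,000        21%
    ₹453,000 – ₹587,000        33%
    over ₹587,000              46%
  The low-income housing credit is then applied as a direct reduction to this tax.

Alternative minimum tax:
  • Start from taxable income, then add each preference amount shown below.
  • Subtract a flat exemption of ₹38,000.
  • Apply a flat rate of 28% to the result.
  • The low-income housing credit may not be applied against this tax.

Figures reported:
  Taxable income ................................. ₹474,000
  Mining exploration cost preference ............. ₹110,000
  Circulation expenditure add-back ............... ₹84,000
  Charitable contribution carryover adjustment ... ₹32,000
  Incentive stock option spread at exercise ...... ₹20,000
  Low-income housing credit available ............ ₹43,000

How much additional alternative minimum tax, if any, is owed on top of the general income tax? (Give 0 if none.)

General income tax:
  ₹433,000 × 13% = ₹56,290
  ₹20,000 × 21% = ₹4,200
  ₹21,000 × 33% = ₹6,930
  → ₹67,420
  Less low-income housing credit ₹43,000 → ₹24,420

Alternative minimum tax:
  Adjusted income: ₹474,000 + ₹110,000 + ₹84,000 + ₹32,000 + ₹20,000 = ₹720,000
  Less exemption ₹38,000 → base ₹682,000
  ₹682,000 × 28% = ₹190,960

Excess of alternative minimum tax over general income tax: ₹190,960 − ₹24,420 = ₹166,540.

₹166,540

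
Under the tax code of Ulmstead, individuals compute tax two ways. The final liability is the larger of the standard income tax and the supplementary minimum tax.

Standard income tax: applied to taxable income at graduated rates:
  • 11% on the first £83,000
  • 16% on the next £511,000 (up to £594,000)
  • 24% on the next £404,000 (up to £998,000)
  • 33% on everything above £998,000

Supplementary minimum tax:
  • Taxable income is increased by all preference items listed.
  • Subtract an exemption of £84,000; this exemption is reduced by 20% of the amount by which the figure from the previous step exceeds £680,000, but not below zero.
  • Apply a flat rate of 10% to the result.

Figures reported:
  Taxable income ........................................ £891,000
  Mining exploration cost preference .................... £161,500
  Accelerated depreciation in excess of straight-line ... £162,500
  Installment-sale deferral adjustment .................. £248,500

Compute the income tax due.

£162,170

Standard income tax:
  £83,000 × 11% = £9,130
  £511,000 × 16% = £81,760
  £297,000 × 24% = £71,280
  → £162,170

Supplementary minimum tax:
  Adjusted income: £891,000 + £161,500 + £162,500 + £248,500 = £1,463,500
  Exemption: 20% × (£1,463,500 − £680,000) = £156,700 ≥ £84,000, so the exemption is fully phased out
  Base: £1,463,500 − £0 = £1,463,500
  £1,463,500 × 10% = £146,350

£162,170 > £146,350, so the standard income tax governs.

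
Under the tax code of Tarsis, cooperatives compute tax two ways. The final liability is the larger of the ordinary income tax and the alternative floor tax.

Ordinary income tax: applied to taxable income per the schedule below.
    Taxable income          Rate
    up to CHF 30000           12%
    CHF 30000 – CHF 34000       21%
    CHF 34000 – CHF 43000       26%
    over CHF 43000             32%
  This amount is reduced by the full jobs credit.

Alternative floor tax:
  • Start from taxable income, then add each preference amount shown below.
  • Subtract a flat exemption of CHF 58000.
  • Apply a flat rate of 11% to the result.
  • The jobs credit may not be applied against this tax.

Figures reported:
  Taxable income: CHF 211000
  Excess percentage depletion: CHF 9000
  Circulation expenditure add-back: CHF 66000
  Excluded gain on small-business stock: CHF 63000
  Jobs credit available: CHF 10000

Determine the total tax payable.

Ordinary income tax:
  CHF 30000 × 12% = CHF 3600
  CHF 4000 × 21% = CHF 840
  CHF 9000 × 26% = CHF 2340
  CHF 168000 × 32% = CHF 53760
  → CHF 60540
  Less jobs credit CHF 10000 → CHF 50540

Alternative floor tax:
  Adjusted income: CHF 211000 + CHF 9000 + CHF 66000 + CHF 63000 = CHF 349000
  Less exemption CHF 58000 → base CHF 291000
  CHF 291000 × 11% = CHF 32010

CHF 50540 > CHF 32010, so the ordinary income tax governs.

CHF 50540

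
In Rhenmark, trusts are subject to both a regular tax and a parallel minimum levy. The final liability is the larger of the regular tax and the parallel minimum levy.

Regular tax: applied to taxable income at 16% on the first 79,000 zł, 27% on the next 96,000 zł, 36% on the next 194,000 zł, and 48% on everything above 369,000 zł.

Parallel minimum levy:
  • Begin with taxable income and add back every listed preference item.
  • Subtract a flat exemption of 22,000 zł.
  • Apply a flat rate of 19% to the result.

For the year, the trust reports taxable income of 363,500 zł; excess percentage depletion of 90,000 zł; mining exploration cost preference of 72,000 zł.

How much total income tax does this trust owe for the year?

Regular tax:
  79,000 zł × 16% = 12,640 zł
  96,000 zł × 27% = 25,920 zł
  188,500 zł × 36% = 67,860 zł
  → 106,420 zł

Parallel minimum levy:
  Adjusted income: 363,500 zł + 90,000 zł + 72,000 zł = 525,500 zł
  Less exemption 22,000 zł → base 503,500 zł
  503,500 zł × 19% = 95,665 zł

106,420 zł > 95,665 zł, so the regular tax governs.

106,420 zł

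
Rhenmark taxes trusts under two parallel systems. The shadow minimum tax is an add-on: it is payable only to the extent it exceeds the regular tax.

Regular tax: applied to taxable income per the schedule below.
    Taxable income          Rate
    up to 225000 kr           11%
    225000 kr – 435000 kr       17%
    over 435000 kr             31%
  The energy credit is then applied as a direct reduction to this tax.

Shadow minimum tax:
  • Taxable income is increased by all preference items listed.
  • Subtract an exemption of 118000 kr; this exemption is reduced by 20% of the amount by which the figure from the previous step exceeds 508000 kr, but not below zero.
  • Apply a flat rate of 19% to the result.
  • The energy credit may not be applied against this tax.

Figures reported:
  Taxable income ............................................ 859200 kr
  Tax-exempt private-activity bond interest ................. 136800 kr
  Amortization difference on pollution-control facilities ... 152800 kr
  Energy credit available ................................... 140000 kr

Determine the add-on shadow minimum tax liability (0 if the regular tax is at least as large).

166320 kr

Regular tax:
  225000 kr × 11% = 24750 kr
  210000 kr × 17% = 35700 kr
  424200 kr × 31% = 131502 kr
  → 191952 kr
  Less energy credit 140000 kr → 51952 kr

Shadow minimum tax:
  Adjusted income: 859200 kr + 136800 kr + 152800 kr = 1148800 kr
  Exemption: 20% × (1148800 kr − 508000 kr) = 128160 kr ≥ 118000 kr, so the exemption is fully phased out
  Base: 1148800 kr − 0 kr = 1148800 kr
  1148800 kr × 19% = 218272 kr

Excess of shadow minimum tax over regular tax: 218272 kr − 51952 kr = 166320 kr.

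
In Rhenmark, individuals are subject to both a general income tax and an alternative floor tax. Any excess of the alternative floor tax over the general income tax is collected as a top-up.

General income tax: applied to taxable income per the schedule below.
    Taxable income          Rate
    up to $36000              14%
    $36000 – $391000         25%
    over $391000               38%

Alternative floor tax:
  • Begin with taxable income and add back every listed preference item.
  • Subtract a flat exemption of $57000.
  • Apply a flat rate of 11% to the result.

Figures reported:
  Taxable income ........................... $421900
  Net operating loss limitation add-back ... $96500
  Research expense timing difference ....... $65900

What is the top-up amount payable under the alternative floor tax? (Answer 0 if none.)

$0

General income tax:
  $36000 × 14% = $5040
  $355000 × 25% = $88750
  $30900 × 38% = $11742
  → $105532

Alternative floor tax:
  Adjusted income: $421900 + $96500 + $65900 = $584300
  Less exemption $57000 → base $527300
  $527300 × 11% = $58003

$58003 ≤ $105532, so no add-on is due.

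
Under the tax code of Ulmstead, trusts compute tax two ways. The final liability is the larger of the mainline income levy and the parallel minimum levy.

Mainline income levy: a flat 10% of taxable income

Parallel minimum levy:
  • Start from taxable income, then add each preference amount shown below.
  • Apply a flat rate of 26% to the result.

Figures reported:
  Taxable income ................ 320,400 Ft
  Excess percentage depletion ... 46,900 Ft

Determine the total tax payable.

95,498 Ft

Mainline income levy:
  320,400 Ft × 10% = 32,040 Ft

Parallel minimum levy:
  Adjusted income: 320,400 Ft + 46,900 Ft = 367,300 Ft
  367,300 Ft × 26% = 95,498 Ft

95,498 Ft > 32,040 Ft, so the parallel minimum levy is the binding amount.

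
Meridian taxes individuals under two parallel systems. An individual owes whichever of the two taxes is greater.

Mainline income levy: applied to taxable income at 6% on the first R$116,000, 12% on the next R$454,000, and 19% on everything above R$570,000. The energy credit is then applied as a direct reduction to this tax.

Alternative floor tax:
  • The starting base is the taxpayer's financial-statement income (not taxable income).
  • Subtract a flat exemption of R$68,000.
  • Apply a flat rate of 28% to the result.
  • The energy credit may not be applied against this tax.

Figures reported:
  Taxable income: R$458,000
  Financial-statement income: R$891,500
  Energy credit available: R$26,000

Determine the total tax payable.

R$230,580

Alternative floor tax:
  Base (financial-statement income): R$891,500
  Less exemption R$68,000 → base R$823,500
  R$823,500 × 28% = R$230,580

Mainline income levy:
  R$116,000 × 6% = R$6,960
  R$342,000 × 12% = R$41,040
  → R$48,000
  Less energy credit R$26,000 → R$22,000

R$230,580 > R$22,000, so the alternative floor tax is the binding amount.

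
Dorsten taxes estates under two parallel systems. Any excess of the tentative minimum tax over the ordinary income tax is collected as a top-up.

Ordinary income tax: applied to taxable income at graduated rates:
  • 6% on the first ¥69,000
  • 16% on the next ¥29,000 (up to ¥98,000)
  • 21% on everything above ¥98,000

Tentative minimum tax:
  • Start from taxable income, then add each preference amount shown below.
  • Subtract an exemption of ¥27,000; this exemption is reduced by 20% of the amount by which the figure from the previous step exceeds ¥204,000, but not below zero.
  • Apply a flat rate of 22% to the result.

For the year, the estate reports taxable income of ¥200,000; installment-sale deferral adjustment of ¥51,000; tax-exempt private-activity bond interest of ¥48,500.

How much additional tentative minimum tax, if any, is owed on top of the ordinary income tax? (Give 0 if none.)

¥33,952

Tentative minimum tax:
  Adjusted income: ¥200,000 + ¥51,000 + ¥48,500 = ¥299,500
  Exemption: ¥27,000 − 20% × (¥299,500 − ¥204,000) = ¥27,000 − ¥19,100 = ¥7,900
  Base: ¥299,500 − ¥7,900 = ¥291,600
  ¥291,600 × 22% = ¥64,152

Ordinary income tax:
  ¥69,000 × 6% = ¥4,140
  ¥29,000 × 16% = ¥4,640
  ¥102,000 × 21% = ¥21,420
  → ¥30,200

Excess of tentative minimum tax over ordinary income tax: ¥64,152 − ¥30,200 = ¥33,952.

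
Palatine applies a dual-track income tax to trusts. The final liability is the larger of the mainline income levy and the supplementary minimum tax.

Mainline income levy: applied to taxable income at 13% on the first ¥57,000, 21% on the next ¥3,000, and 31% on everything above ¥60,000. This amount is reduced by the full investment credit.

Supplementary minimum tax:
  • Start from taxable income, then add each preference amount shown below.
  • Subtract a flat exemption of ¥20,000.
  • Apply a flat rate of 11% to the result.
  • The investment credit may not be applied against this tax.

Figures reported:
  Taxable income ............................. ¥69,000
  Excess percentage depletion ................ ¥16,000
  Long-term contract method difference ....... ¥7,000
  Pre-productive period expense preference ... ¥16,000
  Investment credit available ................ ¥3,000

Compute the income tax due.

Supplementary minimum tax:
  Adjusted income: ¥69,000 + ¥16,000 + ¥7,000 + ¥16,000 = ¥108,000
  Less exemption ¥20,000 → base ¥88,000
  ¥88,000 × 11% = ¥9,680

Mainline income levy:
  ¥57,000 × 13% = ¥7,410
  ¥3,000 × 21% = ¥630
  ¥9,000 × 31% = ¥2,790
  → ¥10,830
  Less investment credit ¥3,000 → ¥7,830

¥9,680 > ¥7,830, so the supplementary minimum tax is the binding amount.

¥9,680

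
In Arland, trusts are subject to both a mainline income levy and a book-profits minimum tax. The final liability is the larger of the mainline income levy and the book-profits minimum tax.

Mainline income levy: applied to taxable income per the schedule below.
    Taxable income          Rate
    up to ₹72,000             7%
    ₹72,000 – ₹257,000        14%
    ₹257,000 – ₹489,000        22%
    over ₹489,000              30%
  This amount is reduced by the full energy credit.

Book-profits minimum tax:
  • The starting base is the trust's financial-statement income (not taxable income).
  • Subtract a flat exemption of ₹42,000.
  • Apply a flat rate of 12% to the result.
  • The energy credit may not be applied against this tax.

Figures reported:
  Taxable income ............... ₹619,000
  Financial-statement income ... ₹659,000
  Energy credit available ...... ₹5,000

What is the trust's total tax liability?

₹115,980

Book-profits minimum tax:
  Base (financial-statement income): ₹659,000
  Less exemption ₹42,000 → base ₹617,000
  ₹617,000 × 12% = ₹74,040

Mainline income levy:
  ₹72,000 × 7% = ₹5,040
  ₹185,000 × 14% = ₹25,900
  ₹232,000 × 22% = ₹51,040
  ₹130,000 × 30% = ₹39,000
  → ₹120,980
  Less energy credit ₹5,000 → ₹115,980

₹115,980 > ₹74,040, so the mainline income levy governs.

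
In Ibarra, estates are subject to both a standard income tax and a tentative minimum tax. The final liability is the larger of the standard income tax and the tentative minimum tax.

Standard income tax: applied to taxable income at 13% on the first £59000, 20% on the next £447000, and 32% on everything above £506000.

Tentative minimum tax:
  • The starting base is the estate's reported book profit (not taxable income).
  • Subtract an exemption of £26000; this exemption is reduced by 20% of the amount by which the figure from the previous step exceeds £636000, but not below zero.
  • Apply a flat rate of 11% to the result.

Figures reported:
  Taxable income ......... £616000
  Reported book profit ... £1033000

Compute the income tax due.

Standard income tax:
  £59000 × 13% = £7670
  £447000 × 20% = £89400
  £110000 × 32% = £35200
  → £132270

Tentative minimum tax:
  Base (reported book profit): £1033000
  Exemption: 20% × (£1033000 − £636000) = £79400 ≥ £26000, so the exemption is fully phased out
  Base: £1033000 − £0 = £1033000
  £1033000 × 11% = £113630

£132270 > £113630, so the standard income tax governs.

£132270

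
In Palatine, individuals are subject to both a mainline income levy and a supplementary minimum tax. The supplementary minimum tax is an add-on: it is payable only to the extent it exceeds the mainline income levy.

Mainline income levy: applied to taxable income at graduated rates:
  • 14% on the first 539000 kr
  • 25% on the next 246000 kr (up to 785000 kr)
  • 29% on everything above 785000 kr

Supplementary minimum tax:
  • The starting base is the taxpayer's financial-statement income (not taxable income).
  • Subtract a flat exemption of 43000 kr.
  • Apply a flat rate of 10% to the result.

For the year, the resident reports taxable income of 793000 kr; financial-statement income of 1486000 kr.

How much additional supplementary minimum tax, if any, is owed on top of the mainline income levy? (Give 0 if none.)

Mainline income levy:
  539000 kr × 14% = 75460 kr
  246000 kr × 25% = 61500 kr
  8000 kr × 29% = 2320 kr
  → 139280 kr

Supplementary minimum tax:
  Base (financial-statement income): 1486000 kr
  Less exemption 43000 kr → base 1443000 kr
  1443000 kr × 10% = 144300 kr

Excess of supplementary minimum tax over mainline income levy: 144300 kr − 139280 kr = 5020 kr.

5020 kr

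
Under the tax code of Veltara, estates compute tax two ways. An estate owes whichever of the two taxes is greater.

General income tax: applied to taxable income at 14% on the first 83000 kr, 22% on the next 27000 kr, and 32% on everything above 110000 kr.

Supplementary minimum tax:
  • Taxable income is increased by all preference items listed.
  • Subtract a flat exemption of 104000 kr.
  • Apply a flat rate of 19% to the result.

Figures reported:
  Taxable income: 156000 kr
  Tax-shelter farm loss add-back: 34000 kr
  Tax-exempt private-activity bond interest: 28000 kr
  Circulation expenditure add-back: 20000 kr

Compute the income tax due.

32280 kr

Supplementary minimum tax:
  Adjusted income: 156000 kr + 34000 kr + 28000 kr + 20000 kr = 238000 kr
  Less exemption 104000 kr → base 134000 kr
  134000 kr × 19% = 25460 kr

General income tax:
  83000 kr × 14% = 11620 kr
  27000 kr × 22% = 5940 kr
  46000 kr × 32% = 14720 kr
  → 32280 kr

32280 kr > 25460 kr, so the general income tax governs.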